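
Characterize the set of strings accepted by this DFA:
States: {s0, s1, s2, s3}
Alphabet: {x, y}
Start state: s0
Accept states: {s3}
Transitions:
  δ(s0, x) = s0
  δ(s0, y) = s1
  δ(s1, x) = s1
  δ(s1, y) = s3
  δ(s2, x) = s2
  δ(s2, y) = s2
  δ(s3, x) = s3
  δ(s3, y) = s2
Testing a few strings:
  'xxyy' → accept
  'y' → reject
  'yyxx' → accept
  'yy' → accept
State roles: s0=zero y's; s1=one y; s2=≥ three y's (dead); s3=two y's
All strings over {x,y} containing exactly two y's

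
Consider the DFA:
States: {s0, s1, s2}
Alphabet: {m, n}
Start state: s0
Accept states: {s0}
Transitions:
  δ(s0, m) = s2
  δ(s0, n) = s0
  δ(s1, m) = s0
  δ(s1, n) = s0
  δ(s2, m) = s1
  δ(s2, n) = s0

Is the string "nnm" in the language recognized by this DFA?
Processing string "nnm":
  s0 --n--> s0
  s0 --n--> s0
  s0 --m--> s2
Final state: s2
Accept states: {s0}
No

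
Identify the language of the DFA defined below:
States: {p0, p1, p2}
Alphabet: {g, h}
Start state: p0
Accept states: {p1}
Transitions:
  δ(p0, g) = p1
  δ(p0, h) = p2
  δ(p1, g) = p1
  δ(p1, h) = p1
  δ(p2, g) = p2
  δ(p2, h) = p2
Testing a few strings:
  'hhg' → reject
  'hh' → reject
  'gg' → accept
  'hg' → reject
State roles: p0=no input read; p1=started with g; p2=started with h (dead)
All strings over {g,h} starting with g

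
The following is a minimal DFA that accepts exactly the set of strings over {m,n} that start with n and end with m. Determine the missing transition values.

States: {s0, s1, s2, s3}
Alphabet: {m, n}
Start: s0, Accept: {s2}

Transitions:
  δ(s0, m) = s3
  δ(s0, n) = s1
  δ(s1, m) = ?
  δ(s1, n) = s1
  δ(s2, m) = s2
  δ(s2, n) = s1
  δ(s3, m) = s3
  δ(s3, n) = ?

From the language and accept set, identify what each state tracks — s0: no input read; s1: started with n, last symbol n; s2: started with n, last symbol m; s3: started with m (dead).
Each missing δ(q, a) is the state matching the new tracked value after reading a.
δ(s1, m) = s2; δ(s3, n) = s3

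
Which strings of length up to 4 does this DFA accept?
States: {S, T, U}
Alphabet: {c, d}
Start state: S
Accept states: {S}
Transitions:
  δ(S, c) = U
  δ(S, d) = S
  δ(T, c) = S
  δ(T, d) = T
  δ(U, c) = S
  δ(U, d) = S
ε, d, cc, cd, dd, ccd, cdd, dcc, dcd, ddd, cccc, cccd, ccdd, cdcc, cdcd, cddd, dccd, dcdd, ddcc, ddcd, dddd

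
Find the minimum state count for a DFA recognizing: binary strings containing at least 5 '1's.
By Myhill–Nerode, count the distinguishable equivalence classes: 6 classes — having seen 0, 1, …, 4, or ≥5 copies of '1'; any two classes i < j (j ≤ 5) are distinguished by the string 1^(5−j), which takes class j to 5 copies (accepted) but leaves class i below 5 (rejected).
6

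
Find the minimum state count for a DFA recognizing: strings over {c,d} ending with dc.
By Myhill–Nerode, count the distinguishable equivalence classes: 3 classes — one per longest suffix of the input that is a prefix of 'dc' (lengths 0 through 2); only the length-2 class is accepting.
3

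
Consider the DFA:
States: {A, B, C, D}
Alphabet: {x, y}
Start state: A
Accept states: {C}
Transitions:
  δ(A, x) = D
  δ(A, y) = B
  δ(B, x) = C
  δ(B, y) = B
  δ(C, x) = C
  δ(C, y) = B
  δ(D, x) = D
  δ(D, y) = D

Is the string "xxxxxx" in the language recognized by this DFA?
Processing string "xxxxxx":
  A --x--> D
  D --x--> D
  D --x--> D
  D --x--> D
  D --x--> D
  D --x--> D
Final state: D
Accept states: {C}
No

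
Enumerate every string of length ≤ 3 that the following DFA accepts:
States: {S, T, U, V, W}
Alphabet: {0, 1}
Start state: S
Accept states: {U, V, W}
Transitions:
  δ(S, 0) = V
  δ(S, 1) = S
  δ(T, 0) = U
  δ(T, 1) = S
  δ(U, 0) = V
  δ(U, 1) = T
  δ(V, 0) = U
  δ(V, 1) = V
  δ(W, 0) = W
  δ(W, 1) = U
0, 00, 01, 10, 000, 010, 011, 100, 101, 110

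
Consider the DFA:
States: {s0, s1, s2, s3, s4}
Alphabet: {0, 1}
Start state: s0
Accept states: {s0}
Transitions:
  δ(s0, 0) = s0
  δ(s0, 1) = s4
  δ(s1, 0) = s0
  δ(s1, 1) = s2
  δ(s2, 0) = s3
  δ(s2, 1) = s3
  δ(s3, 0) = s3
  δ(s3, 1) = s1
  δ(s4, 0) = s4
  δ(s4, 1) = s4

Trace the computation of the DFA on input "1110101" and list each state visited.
read '1': s0 → s4
  read '1': s4 → s4
  read '1': s4 → s4
  read '0': s4 → s4
  read '1': s4 → s4
  read '0': s4 → s4
  read '1': s4 → s4
s0 -> s4 -> s4 -> s4 -> s4 -> s4 -> s4 -> s4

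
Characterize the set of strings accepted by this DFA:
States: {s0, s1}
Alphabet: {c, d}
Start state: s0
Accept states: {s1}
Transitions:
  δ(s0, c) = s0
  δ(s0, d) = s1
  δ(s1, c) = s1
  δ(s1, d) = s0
Testing a few strings:
  'd' → accept
  'dc' → accept
  'cdc' → accept
  'ddc' → reject
State roles: s0=even number of d's so far; s1=odd number of d's so far
All strings over {c,d} with an odd number of d's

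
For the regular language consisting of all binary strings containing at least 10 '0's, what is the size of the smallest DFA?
By Myhill–Nerode, count the distinguishable equivalence classes: 11 classes — having seen 0, 1, …, 9, or ≥10 copies of '0'; any two classes i < j (j ≤ 10) are distinguished by the string 0^(10−j), which takes class j to 10 copies (accepted) but leaves class i below 10 (rejected).
11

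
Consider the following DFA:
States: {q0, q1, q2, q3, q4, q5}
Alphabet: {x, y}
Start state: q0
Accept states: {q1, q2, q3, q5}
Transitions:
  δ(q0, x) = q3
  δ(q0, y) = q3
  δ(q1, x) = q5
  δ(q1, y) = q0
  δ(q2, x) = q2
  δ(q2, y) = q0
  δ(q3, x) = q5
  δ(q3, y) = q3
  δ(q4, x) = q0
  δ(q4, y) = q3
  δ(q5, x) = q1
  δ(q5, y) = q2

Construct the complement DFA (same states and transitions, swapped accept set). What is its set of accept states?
Complement accept states = All states \ Original accept states
= {q0, q1, q2, q3, q4, q5} \ {q1, q2, q3, q5}
{q0, q4}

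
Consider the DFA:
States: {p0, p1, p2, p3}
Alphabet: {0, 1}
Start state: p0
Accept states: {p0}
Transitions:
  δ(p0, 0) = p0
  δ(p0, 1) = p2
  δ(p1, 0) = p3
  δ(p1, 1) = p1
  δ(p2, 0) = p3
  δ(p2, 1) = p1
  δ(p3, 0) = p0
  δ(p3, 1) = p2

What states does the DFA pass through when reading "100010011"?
read '1': p0 → p2
  read '0': p2 → p3
  read '0': p3 → p0
  read '0': p0 → p0
  read '1': p0 → p2
  read '0': p2 → p3
  read '0': p3 → p0
  read '1': p0 → p2
  read '1': p2 → p1
p0 -> p2 -> p3 -> p0 -> p0 -> p2 -> p3 -> p0 -> p2 -> p1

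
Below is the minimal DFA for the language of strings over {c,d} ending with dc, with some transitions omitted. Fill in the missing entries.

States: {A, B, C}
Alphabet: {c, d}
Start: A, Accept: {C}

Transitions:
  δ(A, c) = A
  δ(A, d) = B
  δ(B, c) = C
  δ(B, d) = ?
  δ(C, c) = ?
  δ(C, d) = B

From the language and accept set, identify what each state tracks — A: no suffix match; B: one trailing d; C: suffix is dc.
Each missing δ(q, a) is the state matching the new tracked value after reading a.
δ(B, d) = B; δ(C, c) = A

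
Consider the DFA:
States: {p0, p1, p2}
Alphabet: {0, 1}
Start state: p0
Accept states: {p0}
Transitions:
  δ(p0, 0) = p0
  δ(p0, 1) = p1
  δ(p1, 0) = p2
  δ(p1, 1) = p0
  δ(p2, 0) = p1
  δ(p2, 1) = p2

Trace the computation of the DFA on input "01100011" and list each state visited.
read '0': p0 → p0
  read '1': p0 → p1
  read '1': p1 → p0
  read '0': p0 → p0
  read '0': p0 → p0
  read '0': p0 → p0
  read '1': p0 → p1
  read '1': p1 → p0
p0 -> p0 -> p1 -> p0 -> p0 -> p0 -> p0 -> p1 -> p0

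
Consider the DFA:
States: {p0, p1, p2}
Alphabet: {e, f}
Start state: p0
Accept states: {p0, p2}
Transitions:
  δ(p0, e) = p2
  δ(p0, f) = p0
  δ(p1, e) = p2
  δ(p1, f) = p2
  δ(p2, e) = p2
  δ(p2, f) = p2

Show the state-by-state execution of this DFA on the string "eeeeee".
read 'e': p0 → p2
  read 'e': p2 → p2
  read 'e': p2 → p2
  read 'e': p2 → p2
  read 'e': p2 → p2
  read 'e': p2 → p2
p0 -> p2 -> p2 -> p2 -> p2 -> p2 -> p2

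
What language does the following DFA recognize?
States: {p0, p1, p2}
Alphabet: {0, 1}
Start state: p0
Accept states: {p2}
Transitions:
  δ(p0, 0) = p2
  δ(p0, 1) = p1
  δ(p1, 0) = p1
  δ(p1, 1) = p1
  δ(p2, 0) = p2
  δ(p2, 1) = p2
Testing a few strings:
  '0' → accept
  '00' → accept
  '10' → reject
  '1' → reject
State roles: p0=no input read; p1=started with 1 (dead); p2=started with 0
All binary strings starting with 0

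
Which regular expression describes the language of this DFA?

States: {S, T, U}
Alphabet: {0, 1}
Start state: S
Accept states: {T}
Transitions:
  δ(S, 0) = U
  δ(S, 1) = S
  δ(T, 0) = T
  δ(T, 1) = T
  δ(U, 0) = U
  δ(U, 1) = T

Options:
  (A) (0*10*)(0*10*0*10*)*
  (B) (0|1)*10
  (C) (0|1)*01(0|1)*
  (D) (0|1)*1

Check each option against the DFA on short strings; one disagreement eliminates an option:
  (A) (0*10*)(0*10*0*10*)*: on '1' the DFA goes S → S and rejects (S ∉ Accept), but the regex matches it → eliminate
  (B) (0|1)*10: on '01' the DFA goes S → U → T and accepts (T ∈ Accept), but the regex does not match it → eliminate
  (C) (0|1)*01(0|1)*: agrees with the DFA on every string of length ≤ 6
  (D) (0|1)*1: on '1' the DFA goes S → S and rejects (S ∉ Accept), but the regex matches it → eliminate
Only (C) is consistent with the DFA.
(C) (0|1)*01(0|1)*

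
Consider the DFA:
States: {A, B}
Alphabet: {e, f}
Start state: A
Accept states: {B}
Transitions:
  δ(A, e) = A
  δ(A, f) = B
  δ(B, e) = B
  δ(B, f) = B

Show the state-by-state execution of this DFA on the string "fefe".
read 'f': A → B
  read 'e': B → B
  read 'f': B → B
  read 'e': B → B
A -> B -> B -> B -> B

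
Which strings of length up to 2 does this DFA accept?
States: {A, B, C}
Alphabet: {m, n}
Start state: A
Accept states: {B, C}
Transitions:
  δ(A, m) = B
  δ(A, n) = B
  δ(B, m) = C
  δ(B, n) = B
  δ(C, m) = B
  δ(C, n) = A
m, n, mm, mn, nm, nn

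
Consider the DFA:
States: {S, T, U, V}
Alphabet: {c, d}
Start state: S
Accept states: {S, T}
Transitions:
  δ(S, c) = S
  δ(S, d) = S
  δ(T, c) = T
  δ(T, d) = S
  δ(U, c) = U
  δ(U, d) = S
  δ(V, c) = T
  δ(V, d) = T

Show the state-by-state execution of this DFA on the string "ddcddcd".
read 'd': S → S
  read 'd': S → S
  read 'c': S → S
  read 'd': S → S
  read 'd': S → S
  read 'c': S → S
  read 'd': S → S
S -> S -> S -> S -> S -> S -> S -> S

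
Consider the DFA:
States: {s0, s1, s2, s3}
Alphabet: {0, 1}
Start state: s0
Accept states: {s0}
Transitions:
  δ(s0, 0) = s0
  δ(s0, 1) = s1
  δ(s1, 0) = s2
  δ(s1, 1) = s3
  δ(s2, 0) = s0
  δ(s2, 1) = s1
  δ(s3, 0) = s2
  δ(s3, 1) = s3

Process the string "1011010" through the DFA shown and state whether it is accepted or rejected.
Processing string "1011010":
  s0 --1--> s1
  s1 --0--> s2
  s2 --1--> s1
  s1 --1--> s3
  s3 --0--> s2
  s2 --1--> s1
  s1 --0--> s2
Final state: s2
Accept states: {s0}
No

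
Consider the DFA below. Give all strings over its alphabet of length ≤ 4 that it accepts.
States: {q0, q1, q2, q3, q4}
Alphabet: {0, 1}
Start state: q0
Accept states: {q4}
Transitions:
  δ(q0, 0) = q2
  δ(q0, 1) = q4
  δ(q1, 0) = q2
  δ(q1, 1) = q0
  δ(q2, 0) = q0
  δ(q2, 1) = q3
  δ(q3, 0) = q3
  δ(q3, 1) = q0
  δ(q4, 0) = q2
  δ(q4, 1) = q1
1, 001, 0111, 1001, 1111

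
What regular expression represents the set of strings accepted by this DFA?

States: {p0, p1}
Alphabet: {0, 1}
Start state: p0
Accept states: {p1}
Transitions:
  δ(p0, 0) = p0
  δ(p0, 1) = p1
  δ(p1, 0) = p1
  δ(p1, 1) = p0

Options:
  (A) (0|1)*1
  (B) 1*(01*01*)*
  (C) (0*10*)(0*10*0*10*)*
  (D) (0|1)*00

Check each option against the DFA on short strings; one disagreement eliminates an option:
  (A) (0|1)*1: on '10' the DFA goes p0 → p1 → p1 and accepts (p1 ∈ Accept), but the regex does not match it → eliminate
  (B) 1*(01*01*)*: on ε the DFA stays in p0 and rejects (p0 ∉ Accept), but the regex matches it → eliminate
  (C) (0*10*)(0*10*0*10*)*: agrees with the DFA on every string of length ≤ 6
  (D) (0|1)*00: on '1' the DFA goes p0 → p1 and accepts (p1 ∈ Accept), but the regex does not match it → eliminate
Only (C) is consistent with the DFA.
(C) (0*10*)(0*10*0*10*)*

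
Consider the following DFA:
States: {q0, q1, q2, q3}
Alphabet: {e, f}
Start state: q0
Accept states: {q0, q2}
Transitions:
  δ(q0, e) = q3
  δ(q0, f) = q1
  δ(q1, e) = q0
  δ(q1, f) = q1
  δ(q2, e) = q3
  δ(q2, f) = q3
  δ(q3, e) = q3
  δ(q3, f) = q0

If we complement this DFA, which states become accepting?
Complement accept states = All states \ Original accept states
= {q0, q1, q2, q3} \ {q0, q2}
{q1, q3}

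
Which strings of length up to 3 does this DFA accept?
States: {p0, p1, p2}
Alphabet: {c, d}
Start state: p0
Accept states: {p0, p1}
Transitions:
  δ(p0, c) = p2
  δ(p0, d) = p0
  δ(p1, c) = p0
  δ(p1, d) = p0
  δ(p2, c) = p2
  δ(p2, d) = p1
ε, d, cd, dd, ccd, cdc, cdd, dcd, ddd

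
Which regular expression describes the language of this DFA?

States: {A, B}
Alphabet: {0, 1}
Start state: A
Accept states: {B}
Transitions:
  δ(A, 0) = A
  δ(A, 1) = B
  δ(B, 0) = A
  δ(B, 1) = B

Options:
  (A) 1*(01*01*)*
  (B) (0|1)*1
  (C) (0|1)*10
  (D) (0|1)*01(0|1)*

Check each option against the DFA on short strings; one disagreement eliminates an option:
  (A) 1*(01*01*)*: on ε the DFA stays in A and rejects (A ∉ Accept), but the regex matches it → eliminate
  (B) (0|1)*1: agrees with the DFA on every string of length ≤ 6
  (C) (0|1)*10: on '1' the DFA goes A → B and accepts (B ∈ Accept), but the regex does not match it → eliminate
  (D) (0|1)*01(0|1)*: on '1' the DFA goes A → B and accepts (B ∈ Accept), but the regex does not match it → eliminate
Only (B) is consistent with the DFA.
(B) (0|1)*1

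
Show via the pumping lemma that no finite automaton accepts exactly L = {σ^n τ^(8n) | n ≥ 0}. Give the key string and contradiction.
Assume L is regular with pumping length p. Idea: pumping the σ-block breaks the 1:8 ratio.
Choose s = σ^p τ^(8p) (length 9p ≥ p). By the pumping lemma, s = xyz with |xy| ≤ p, |y| > 0, so y = σ^k with k ≥ 1. Then xy²z = σ^(p+k) τ^(8p). For this to be in L we would need 8p = 8(p+k), i.e. 8k = 0, contradicting k ≥ 1. So xy²z ∉ L.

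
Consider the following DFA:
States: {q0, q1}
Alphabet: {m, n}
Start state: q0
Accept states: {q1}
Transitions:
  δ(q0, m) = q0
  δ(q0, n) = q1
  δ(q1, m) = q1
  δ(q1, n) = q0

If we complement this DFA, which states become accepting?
Complement accept states = All states \ Original accept states
= {q0, q1} \ {q1}
{q0}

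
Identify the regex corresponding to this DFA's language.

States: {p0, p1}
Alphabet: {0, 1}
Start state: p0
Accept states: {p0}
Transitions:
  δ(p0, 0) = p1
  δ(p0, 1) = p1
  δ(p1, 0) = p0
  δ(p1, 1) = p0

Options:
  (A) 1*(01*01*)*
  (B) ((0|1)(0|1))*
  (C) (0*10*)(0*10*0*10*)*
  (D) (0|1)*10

Check each option against the DFA on short strings; one disagreement eliminates an option:
  (A) 1*(01*01*)*: on '1' the DFA goes p0 → p1 and rejects (p1 ∉ Accept), but the regex matches it → eliminate
  (B) ((0|1)(0|1))*: agrees with the DFA on every string of length ≤ 6
  (C) (0*10*)(0*10*0*10*)*: on ε the DFA stays in p0 and accepts (p0 ∈ Accept), but the regex does not match it → eliminate
  (D) (0|1)*10: on ε the DFA stays in p0 and accepts (p0 ∈ Accept), but the regex does not match it → eliminate
Only (B) is consistent with the DFA.
(B) ((0|1)(0|1))*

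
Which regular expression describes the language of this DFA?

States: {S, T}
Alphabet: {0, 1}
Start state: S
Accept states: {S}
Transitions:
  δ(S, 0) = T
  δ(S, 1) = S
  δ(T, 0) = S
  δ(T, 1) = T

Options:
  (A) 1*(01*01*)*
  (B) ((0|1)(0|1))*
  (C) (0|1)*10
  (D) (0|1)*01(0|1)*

Check each option against the DFA on short strings; one disagreement eliminates an option:
  (A) 1*(01*01*)*: agrees with the DFA on every string of length ≤ 6
  (B) ((0|1)(0|1))*: on '1' the DFA goes S → S and accepts (S ∈ Accept), but the regex does not match it → eliminate
  (C) (0|1)*10: on ε the DFA stays in S and accepts (S ∈ Accept), but the regex does not match it → eliminate
  (D) (0|1)*01(0|1)*: on ε the DFA stays in S and accepts (S ∈ Accept), but the regex does not match it → eliminate
Only (A) is consistent with the DFA.
(A) 1*(01*01*)*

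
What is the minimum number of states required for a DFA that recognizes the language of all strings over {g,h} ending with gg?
By Myhill–Nerode, count the distinguishable equivalence classes: three classes — 0, 1, or ≥2 trailing g's.
3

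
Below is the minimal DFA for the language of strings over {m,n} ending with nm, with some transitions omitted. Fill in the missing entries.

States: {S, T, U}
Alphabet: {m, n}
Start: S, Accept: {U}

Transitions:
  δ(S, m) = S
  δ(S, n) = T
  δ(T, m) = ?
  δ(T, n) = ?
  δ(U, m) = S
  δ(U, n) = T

From the language and accept set, identify what each state tracks — S: no suffix match; T: one trailing n; U: suffix is nm.
Each missing δ(q, a) is the state matching the new tracked value after reading a.
δ(T, m) = U; δ(T, n) = T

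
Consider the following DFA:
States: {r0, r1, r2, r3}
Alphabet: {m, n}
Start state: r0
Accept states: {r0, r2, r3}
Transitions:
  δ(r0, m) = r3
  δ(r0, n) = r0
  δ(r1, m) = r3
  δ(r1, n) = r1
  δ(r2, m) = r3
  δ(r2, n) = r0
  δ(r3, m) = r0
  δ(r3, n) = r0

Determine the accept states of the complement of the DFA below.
Complement accept states = All states \ Original accept states
= {r0, r1, r2, r3} \ {r0, r2, r3}
{r1}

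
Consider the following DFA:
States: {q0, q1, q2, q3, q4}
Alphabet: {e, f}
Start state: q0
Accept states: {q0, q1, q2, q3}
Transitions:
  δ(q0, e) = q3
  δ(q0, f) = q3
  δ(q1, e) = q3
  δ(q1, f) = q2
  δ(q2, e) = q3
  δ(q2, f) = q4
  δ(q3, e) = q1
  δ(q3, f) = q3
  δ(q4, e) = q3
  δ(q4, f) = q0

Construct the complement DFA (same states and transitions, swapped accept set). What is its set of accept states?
Complement accept states = All states \ Original accept states
= {q0, q1, q2, q3, q4} \ {q0, q1, q2, q3}
{q4}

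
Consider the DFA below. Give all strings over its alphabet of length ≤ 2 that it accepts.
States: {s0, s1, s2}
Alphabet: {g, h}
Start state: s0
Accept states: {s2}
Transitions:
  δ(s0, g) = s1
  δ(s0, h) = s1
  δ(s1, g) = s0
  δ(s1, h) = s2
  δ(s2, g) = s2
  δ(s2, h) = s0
gh, hh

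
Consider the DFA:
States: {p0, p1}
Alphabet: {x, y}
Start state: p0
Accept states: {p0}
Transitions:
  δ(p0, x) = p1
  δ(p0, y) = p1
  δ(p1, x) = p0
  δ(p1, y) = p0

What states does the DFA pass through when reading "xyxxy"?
read 'x': p0 → p1
  read 'y': p1 → p0
  read 'x': p0 → p1
  read 'x': p1 → p0
  read 'y': p0 → p1
p0 -> p1 -> p0 -> p1 -> p0 -> p1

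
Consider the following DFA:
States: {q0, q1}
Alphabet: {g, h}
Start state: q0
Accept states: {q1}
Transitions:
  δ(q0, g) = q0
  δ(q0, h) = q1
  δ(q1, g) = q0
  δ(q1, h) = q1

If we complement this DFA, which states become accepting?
Complement accept states = All states \ Original accept states
= {q0, q1} \ {q1}
{q0}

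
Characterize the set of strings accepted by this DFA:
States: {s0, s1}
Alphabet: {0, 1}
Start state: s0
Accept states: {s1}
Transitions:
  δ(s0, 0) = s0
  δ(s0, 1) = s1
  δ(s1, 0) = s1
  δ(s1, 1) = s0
Testing a few strings:
  '10' → accept
  '0' → reject
  '00' → reject
  '111' → accept
State roles: s0=even number of 1's so far; s1=odd number of 1's so far
All binary strings with an odd number of 1's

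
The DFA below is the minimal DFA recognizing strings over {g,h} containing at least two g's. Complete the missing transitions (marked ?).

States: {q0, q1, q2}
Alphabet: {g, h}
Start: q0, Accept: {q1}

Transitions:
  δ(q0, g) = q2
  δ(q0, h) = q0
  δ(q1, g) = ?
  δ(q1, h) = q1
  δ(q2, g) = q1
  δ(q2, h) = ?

From the language and accept set, identify what each state tracks — q0: zero g's seen; q1: ≥ two g's seen; q2: one g seen.
Each missing δ(q, a) is the state matching the new tracked value after reading a.
δ(q1, g) = q1; δ(q2, h) = q2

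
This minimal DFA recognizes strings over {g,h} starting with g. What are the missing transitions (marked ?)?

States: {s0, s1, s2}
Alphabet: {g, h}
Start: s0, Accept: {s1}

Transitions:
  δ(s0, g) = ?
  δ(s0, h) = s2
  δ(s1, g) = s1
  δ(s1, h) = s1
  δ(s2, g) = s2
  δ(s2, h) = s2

From the language and accept set, identify what each state tracks — s0: no input read; s1: started with g; s2: started with h (dead).
Each missing δ(q, a) is the state matching the new tracked value after reading a.
δ(s0, g) = s1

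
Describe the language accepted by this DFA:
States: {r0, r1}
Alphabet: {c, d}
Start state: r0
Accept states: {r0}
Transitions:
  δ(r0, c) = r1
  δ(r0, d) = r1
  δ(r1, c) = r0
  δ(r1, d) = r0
Testing a few strings:
  'dd' → accept
  'dc' → accept
  'c' → reject
  'cc' → accept
State roles: r0=even length so far; r1=odd length so far
All strings over {c,d} of even length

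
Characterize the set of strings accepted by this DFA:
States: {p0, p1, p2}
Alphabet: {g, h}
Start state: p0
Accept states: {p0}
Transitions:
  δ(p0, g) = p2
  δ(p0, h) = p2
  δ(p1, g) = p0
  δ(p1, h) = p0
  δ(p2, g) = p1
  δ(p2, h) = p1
Testing a few strings:
  'ghgg' → reject
  'g' → reject
  'hghh' → reject
  'gggh' → reject
State roles: p0=length ≡ 0 (mod 3); p1=length ≡ 2 (mod 3); p2=length ≡ 1 (mod 3)
All strings over {g,h} whose length is a multiple of 3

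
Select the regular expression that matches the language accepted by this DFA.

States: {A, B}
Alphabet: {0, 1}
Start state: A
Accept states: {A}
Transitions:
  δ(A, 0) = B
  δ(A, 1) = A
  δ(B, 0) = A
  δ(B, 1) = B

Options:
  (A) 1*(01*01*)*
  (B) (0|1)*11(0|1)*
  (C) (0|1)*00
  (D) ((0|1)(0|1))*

Check each option against the DFA on short strings; one disagreement eliminates an option:
  (A) 1*(01*01*)*: agrees with the DFA on every string of length ≤ 6
  (B) (0|1)*11(0|1)*: on ε the DFA stays in A and accepts (A ∈ Accept), but the regex does not match it → eliminate
  (C) (0|1)*00: on ε the DFA stays in A and accepts (A ∈ Accept), but the regex does not match it → eliminate
  (D) ((0|1)(0|1))*: on '1' the DFA goes A → A and accepts (A ∈ Accept), but the regex does not match it → eliminate
Only (A) is consistent with the DFA.
(A) 1*(01*01*)*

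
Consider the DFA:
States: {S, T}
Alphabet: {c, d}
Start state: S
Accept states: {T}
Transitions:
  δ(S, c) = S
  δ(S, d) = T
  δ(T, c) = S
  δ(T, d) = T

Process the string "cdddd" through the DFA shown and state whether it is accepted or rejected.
Processing string "cdddd":
  S --c--> S
  S --d--> T
  T --d--> T
  T --d--> T
  T --d--> T
Final state: T
Accept states: {T}
Yes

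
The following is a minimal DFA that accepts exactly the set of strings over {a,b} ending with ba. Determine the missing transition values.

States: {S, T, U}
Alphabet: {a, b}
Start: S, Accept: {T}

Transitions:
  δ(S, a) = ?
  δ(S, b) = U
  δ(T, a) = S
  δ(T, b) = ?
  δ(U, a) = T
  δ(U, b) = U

From the language and accept set, identify what each state tracks — S: no suffix match; T: suffix is ba; U: one trailing b.
Each missing δ(q, a) is the state matching the new tracked value after reading a.
δ(S, a) = S; δ(T, b) = U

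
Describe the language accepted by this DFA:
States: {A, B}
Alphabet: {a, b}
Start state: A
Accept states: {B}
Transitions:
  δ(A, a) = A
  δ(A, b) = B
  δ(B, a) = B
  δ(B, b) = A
Testing a few strings:
  'a' → reject
  'bab' → reject
  'bbb' → accept
  'b' → accept
State roles: A=even number of b's so far; B=odd number of b's so far
All strings over {a,b} with an odd number of b's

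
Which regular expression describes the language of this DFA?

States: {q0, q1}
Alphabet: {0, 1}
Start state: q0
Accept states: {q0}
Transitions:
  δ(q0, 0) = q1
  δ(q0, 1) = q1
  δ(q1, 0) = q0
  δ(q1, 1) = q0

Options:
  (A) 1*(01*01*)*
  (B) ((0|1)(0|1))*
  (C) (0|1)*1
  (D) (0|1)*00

Check each option against the DFA on short strings; one disagreement eliminates an option:
  (A) 1*(01*01*)*: on '1' the DFA goes q0 → q1 and rejects (q1 ∉ Accept), but the regex matches it → eliminate
  (B) ((0|1)(0|1))*: agrees with the DFA on every string of length ≤ 6
  (C) (0|1)*1: on ε the DFA stays in q0 and accepts (q0 ∈ Accept), but the regex does not match it → eliminate
  (D) (0|1)*00: on ε the DFA stays in q0 and accepts (q0 ∈ Accept), but the regex does not match it → eliminate
Only (B) is consistent with the DFA.
(B) ((0|1)(0|1))*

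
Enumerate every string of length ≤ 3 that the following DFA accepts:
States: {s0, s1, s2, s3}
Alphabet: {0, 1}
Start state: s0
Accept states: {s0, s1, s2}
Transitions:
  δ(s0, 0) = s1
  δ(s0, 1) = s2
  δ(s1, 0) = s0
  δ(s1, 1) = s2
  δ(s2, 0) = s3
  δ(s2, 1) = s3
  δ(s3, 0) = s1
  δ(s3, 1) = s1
ε, 0, 1, 00, 01, 000, 001, 100, 101, 110, 111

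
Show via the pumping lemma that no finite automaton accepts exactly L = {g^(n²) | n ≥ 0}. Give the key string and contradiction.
Assume L is regular with pumping length p. Idea: pumping adds a fixed amount, but gaps between consecutive squares grow.
Choose s = g^(p²) (length p² ≥ p). By the pumping lemma, s = xyz with |xy| ≤ p, |y| > 0, so |y| = k with 1 ≤ k ≤ p. Then |xy²z| = p²+k. Since p² < p²+k ≤ p²+p < (p+1)², the length p²+k lies strictly between consecutive squares, so it is not a perfect square and xy²z ∉ L.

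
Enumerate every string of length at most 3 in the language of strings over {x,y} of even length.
ε, xx, xy, yx, yy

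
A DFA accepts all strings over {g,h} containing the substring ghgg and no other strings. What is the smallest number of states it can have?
By Myhill–Nerode, count the distinguishable equivalence classes: 5 classes — one per longest suffix of the input that is a prefix of 'ghgg' (lengths 0 through 3), plus an absorbing 'already seen ghgg' class.
5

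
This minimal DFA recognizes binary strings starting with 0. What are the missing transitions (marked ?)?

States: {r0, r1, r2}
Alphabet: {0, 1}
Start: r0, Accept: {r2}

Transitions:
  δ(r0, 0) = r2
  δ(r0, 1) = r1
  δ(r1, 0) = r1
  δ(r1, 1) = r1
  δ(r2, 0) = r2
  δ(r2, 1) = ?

From the language and accept set, identify what each state tracks — r0: no input read; r1: started with 1 (dead); r2: started with 0.
Each missing δ(q, a) is the state matching the new tracked value after reading a.
δ(r2, 1) = r2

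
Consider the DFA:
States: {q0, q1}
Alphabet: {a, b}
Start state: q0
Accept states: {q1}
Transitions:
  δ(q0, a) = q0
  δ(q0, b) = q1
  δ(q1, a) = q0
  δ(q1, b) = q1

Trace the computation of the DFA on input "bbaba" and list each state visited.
read 'b': q0 → q1
  read 'b': q1 → q1
  read 'a': q1 → q0
  read 'b': q0 → q1
  read 'a': q1 → q0
q0 -> q1 -> q1 -> q0 -> q1 -> q0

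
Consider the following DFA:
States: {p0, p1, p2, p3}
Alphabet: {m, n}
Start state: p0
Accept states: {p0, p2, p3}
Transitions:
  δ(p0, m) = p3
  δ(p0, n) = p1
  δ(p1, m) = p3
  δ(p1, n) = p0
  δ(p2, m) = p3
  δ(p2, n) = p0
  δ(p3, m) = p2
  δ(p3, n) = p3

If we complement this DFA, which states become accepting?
Complement accept states = All states \ Original accept states
= {p0, p1, p2, p3} \ {p0, p2, p3}
{p1}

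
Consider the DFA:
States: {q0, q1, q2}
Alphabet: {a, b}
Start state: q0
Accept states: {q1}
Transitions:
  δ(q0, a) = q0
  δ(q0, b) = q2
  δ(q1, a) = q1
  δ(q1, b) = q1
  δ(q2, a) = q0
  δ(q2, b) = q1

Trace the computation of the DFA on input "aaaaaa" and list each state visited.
read 'a': q0 → q0
  read 'a': q0 → q0
  read 'a': q0 → q0
  read 'a': q0 → q0
  read 'a': q0 → q0
  read 'a': q0 → q0
q0 -> q0 -> q0 -> q0 -> q0 -> q0 -> q0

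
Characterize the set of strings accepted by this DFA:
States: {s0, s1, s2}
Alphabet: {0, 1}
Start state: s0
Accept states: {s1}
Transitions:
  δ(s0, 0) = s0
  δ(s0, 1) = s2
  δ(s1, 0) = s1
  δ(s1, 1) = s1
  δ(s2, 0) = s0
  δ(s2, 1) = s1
Testing a few strings:
  '11' → accept
  '00' → reject
  '001' → reject
  '01' → reject
State roles: s0=no progress toward 11; s1=substring 11 seen; s2=one trailing 1
All binary strings containing the substring 11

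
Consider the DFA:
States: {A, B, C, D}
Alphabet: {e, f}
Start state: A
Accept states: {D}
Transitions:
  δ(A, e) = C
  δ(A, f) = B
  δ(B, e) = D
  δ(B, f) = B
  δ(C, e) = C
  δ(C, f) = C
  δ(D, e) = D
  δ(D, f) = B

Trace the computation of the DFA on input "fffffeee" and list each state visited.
read 'f': A → B
  read 'f': B → B
  read 'f': B → B
  read 'f': B → B
  read 'f': B → B
  read 'e': B → D
  read 'e': D → D
  read 'e': D → D
A -> B -> B -> B -> B -> B -> D -> D -> D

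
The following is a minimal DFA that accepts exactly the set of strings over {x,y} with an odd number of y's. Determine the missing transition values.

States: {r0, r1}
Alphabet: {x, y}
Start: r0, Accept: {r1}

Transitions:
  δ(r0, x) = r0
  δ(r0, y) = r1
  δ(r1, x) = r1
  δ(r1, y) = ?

From the language and accept set, identify what each state tracks — r0: even number of y's so far; r1: odd number of y's so far.
Each missing δ(q, a) is the state matching the new tracked value after reading a.
δ(r1, y) = r0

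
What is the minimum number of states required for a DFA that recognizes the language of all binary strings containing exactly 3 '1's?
By Myhill–Nerode, count the distinguishable equivalence classes: 5 classes — having seen 0, 1, …, 3, or >3 copies of '1'; the count-3 class is the only accepting one and >3 is dead.
5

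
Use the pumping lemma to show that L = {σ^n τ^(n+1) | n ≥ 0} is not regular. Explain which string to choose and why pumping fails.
Assume L is regular with pumping length p. Idea: pumping the σ-block breaks the fixed offset of 1.
Choose s = σ^p τ^(p+1) ∈ L. By the pumping lemma, s = xyz with |xy| ≤ p, |y| > 0, so y = σ^k with k ≥ 1. Then xy²z = σ^(p+k) τ^(p+1). For this to be in L we would need p+1 = (p+k)+1, i.e. k = 0, contradicting k ≥ 1. So xy²z ∉ L.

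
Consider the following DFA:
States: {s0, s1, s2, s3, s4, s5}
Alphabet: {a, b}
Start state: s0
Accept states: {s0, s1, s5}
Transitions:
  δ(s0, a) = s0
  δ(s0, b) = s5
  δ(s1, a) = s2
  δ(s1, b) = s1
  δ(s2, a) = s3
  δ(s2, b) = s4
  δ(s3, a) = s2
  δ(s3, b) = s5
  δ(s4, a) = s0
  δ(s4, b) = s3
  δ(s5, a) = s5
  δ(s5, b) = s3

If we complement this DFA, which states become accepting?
Complement accept states = All states \ Original accept states
= {s0, s1, s2, s3, s4, s5} \ {s0, s1, s5}
{s2, s3, s4}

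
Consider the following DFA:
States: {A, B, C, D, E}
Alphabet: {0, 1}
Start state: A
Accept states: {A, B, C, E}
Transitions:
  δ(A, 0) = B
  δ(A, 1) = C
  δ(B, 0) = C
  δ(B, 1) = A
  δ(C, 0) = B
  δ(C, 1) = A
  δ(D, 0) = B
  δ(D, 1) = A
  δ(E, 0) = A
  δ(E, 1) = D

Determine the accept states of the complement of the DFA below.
Complement accept states = All states \ Original accept states
= {A, B, C, D, E} \ {A, B, C, E}
{D}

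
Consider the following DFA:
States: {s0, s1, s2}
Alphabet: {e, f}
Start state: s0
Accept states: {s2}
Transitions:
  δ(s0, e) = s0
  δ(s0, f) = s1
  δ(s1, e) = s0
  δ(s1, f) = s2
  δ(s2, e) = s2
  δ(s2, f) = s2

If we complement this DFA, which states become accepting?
Complement accept states = All states \ Original accept states
= {s0, s1, s2} \ {s2}
{s0, s1}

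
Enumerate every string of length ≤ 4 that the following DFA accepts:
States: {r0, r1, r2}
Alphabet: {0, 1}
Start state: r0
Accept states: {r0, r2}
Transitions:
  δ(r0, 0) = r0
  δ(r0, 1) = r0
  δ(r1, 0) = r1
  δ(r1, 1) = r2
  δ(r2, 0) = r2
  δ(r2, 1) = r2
ε, 0, 1, 00, 01, 10, 11, 000, 001, 010, 011, 100, 101, 110, 111, 0000, 0001, 0010, 0011, 0100, 0101, 0110, 0111, 1000, 1001, 1010, 1011, 1100, 1101, 1110, 1111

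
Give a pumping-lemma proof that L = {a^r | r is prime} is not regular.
Assume L is regular with pumping length p. Idea: pumping by a suitable count produces a composite length.
Let q be a prime with q ≥ p and choose s = a^q ∈ L. By the pumping lemma, s = xyz with |xy| ≤ p, |y| = k ≥ 1. Take i = q+1: |xy^(q+1)z| = q + q·k = q(1+k). Since q ≥ 2 and 1+k ≥ 2, q(1+k) is composite, so xy^(q+1)z ∉ L.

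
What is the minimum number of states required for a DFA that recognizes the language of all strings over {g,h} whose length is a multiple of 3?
By Myhill–Nerode, count the distinguishable equivalence classes: three classes — length mod 3.
3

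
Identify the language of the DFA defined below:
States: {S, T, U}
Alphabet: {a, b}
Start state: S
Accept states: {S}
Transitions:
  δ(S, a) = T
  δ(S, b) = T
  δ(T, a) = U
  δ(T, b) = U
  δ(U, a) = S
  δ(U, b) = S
Testing a few strings:
  'bbbb' → reject
  'bb' → reject
  'ba' → reject
  'aaaa' → reject
State roles: S=length ≡ 0 (mod 3); T=length ≡ 1 (mod 3); U=length ≡ 2 (mod 3)
All strings over {a,b} whose length is a multiple of 3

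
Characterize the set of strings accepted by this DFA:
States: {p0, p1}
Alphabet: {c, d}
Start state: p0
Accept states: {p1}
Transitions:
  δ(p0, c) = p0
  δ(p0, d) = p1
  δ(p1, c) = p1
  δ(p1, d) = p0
Testing a few strings:
  'd' → accept
  'dc' → accept
  'c' → reject
  'cd' → accept
State roles: p0=even number of d's so far; p1=odd number of d's so far
All strings over {c,d} with an odd number of d's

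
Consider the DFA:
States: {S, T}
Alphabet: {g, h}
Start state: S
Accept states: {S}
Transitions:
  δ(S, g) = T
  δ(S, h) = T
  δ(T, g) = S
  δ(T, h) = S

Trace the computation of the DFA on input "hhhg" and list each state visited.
read 'h': S → T
  read 'h': T → S
  read 'h': S → T
  read 'g': T → S
S -> T -> S -> T -> S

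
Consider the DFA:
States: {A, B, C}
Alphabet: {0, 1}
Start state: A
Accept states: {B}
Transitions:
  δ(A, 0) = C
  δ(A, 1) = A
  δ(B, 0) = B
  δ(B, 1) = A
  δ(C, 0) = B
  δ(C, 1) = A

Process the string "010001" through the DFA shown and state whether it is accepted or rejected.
Processing string "010001":
  A --0--> C
  C --1--> A
  A --0--> C
  C --0--> B
  B --0--> B
  B --1--> A
Final state: A
Accept states: {B}
No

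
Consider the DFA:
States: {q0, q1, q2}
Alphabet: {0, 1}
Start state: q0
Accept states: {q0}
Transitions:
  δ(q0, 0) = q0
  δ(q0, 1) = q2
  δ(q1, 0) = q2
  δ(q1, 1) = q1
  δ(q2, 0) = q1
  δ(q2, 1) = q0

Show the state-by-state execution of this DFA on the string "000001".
read '0': q0 → q0
  read '0': q0 → q0
  read '0': q0 → q0
  read '0': q0 → q0
  read '0': q0 → q0
  read '1': q0 → q2
q0 -> q0 -> q0 -> q0 -> q0 -> q0 -> q2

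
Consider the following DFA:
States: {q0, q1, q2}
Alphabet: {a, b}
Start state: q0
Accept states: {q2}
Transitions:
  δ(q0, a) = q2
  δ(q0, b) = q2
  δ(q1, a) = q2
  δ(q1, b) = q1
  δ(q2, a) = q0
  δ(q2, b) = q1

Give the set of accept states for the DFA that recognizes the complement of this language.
Complement accept states = All states \ Original accept states
= {q0, q1, q2} \ {q2}
{q0, q1}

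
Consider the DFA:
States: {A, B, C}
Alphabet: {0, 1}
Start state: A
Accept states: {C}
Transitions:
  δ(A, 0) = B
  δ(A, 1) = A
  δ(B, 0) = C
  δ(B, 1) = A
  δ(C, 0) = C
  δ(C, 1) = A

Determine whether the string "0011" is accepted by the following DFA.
Processing string "0011":
  A --0--> B
  B --0--> C
  C --1--> A
  A --1--> A
Final state: A
Accept states: {C}
No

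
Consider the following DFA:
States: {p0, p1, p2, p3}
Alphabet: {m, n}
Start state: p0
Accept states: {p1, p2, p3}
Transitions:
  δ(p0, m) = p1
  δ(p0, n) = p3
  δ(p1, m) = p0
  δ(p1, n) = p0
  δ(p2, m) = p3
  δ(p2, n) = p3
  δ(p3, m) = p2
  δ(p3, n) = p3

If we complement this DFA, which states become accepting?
Complement accept states = All states \ Original accept states
= {p0, p1, p2, p3} \ {p1, p2, p3}
{p0}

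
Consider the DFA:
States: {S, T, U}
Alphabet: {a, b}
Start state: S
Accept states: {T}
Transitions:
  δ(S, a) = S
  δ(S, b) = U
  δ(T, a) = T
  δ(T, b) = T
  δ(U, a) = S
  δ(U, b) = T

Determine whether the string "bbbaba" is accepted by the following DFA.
Processing string "bbbaba":
  S --b--> U
  U --b--> T
  T --b--> T
  T --a--> T
  T --b--> T
  T --a--> T
Final state: T
Accept states: {T}
Yes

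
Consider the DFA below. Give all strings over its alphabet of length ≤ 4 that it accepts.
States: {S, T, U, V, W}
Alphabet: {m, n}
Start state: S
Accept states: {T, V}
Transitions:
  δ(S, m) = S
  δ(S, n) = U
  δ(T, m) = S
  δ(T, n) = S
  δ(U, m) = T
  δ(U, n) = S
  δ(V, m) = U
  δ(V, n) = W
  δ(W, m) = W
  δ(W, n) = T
nm, mnm, mmnm, nnnm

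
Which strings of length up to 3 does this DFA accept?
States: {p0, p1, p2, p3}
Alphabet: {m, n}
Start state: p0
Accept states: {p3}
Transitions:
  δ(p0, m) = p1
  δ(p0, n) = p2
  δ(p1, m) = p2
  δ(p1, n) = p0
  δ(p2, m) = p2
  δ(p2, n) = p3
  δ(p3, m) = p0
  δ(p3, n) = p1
nn, mmn, nmn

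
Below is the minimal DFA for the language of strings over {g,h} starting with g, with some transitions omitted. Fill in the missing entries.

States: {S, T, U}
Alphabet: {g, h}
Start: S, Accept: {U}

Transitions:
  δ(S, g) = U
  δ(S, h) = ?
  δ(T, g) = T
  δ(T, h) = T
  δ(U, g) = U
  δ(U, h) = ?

From the language and accept set, identify what each state tracks — S: no input read; T: started with h (dead); U: started with g.
Each missing δ(q, a) is the state matching the new tracked value after reading a.
δ(S, h) = T; δ(U, h) = U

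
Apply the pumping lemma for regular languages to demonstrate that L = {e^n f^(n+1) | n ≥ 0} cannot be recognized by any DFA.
Assume L is regular with pumping length p. Idea: pumping the e-block breaks the fixed offset of 1.
Choose s = e^p f^(p+1) ∈ L. By the pumping lemma, s = xyz with |xy| ≤ p, |y| > 0, so y = e^k with k ≥ 1. Then xy²z = e^(p+k) f^(p+1). For this to be in L we would need p+1 = (p+k)+1, i.e. k = 0, contradicting k ≥ 1. So xy²z ∉ L.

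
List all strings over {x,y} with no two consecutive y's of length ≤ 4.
ε, x, y, xx, xy, yx, xxx, xxy, xyx, yxx, yxy, xxxx, xxxy, xxyx, xyxx, xyxy, yxxx, yxxy, yxyx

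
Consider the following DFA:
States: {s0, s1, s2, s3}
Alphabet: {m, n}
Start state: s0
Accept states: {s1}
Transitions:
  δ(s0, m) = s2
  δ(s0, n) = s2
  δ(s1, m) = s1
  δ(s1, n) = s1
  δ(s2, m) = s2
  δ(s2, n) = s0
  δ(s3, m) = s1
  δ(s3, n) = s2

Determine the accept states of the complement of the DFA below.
Complement accept states = All states \ Original accept states
= {s0, s1, s2, s3} \ {s1}
{s0, s2, s3}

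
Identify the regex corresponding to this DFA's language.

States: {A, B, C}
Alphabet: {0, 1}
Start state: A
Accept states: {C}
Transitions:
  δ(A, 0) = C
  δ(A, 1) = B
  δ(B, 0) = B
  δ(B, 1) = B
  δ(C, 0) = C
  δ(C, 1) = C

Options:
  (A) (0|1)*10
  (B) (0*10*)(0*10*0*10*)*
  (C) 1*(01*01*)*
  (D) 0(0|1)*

Check each option against the DFA on short strings; one disagreement eliminates an option:
  (A) (0|1)*10: on '0' the DFA goes A → C and accepts (C ∈ Accept), but the regex does not match it → eliminate
  (B) (0*10*)(0*10*0*10*)*: on '0' the DFA goes A → C and accepts (C ∈ Accept), but the regex does not match it → eliminate
  (C) 1*(01*01*)*: on ε the DFA stays in A and rejects (A ∉ Accept), but the regex matches it → eliminate
  (D) 0(0|1)*: agrees with the DFA on every string of length ≤ 6
Only (D) is consistent with the DFA.
(D) 0(0|1)*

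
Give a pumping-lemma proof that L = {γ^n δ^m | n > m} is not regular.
Assume L is regular with pumping length p. Idea: pumping down the γ-block drops the γ-count to at most the δ-count.
Choose s = γ^(p+1) δ^p ∈ L (|s| = 2p+1 ≥ p). By the pumping lemma, s = xyz with |xy| ≤ p, |y| > 0, so y = γ^k with k ≥ 1. Take i = 0: xz = γ^(p+1−k) δ^p. Since k ≥ 1, p+1−k ≤ p, so the number of γ's is no longer strictly greater than the number of δ's, hence xz ∉ L.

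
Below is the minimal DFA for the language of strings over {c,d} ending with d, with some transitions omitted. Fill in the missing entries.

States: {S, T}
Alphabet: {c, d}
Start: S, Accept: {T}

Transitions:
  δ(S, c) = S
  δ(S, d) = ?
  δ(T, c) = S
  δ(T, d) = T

From the language and accept set, identify what each state tracks — S: last symbol not d; T: last symbol is d.
Each missing δ(q, a) is the state matching the new tracked value after reading a.
δ(S, d) = T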